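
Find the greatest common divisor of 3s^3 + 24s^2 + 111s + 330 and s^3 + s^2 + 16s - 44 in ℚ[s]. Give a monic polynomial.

Repeated division with remainder:
  3s^3 + 24s^2 + 111s + 330 = (3)(s^3 + s^2 + 16s - 44) + (21s^2 + 63s + 462)
  s^3 + s^2 + 16s - 44 = ((1/21)s - 2/21)(21s^2 + 63s + 462) + (0)
Last nonzero remainder: 21s^2 + 63s + 462. Dividing through by 21 gives the monic gcd s^2 + 3s + 22.

s^2 + 3s + 22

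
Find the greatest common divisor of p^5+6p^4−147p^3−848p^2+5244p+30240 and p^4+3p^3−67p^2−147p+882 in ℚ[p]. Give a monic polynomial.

p^2+13p+42

Euclidean algorithm in ℚ[p]:
  p^5+6p^4−147p^3−848p^2+5244p+30240 = (p+3)(p^4+3p^3−67p^2−147p+882) + (−89p^3−500p^2+4803p+27594)
  p^4+3p^3−67p^2−147p+882 = (−(1/89)p+233/7921)(−89p^3−500p^2+4803p+27594) + ((13260/7921)p^2+(172380/7921)p+556920/7921)
  −89p^3−500p^2+4803p+27594 = (−(704969/13260)p+1734699/4420)((13260/7921)p^2+(172380/7921)p+556920/7921) + (0)
Last nonzero remainder: (13260/7921)p^2+(172380/7921)p+556920/7921. Dividing through by 13260/7921 gives the monic gcd p^2+13p+42.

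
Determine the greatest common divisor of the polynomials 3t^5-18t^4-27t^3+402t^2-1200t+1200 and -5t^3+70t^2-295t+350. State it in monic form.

t^2-7t+10

By polynomial division,
  3t^5-18t^4-27t^3+402t^2-1200t+1200 = (-(3/5)t^2-(24/5)t-132/5)(-5t^3+70t^2-295t+350) + (1044t^2-7308t+10440)
  -5t^3+70t^2-295t+350 = (-(5/1044)t+35/1044)(1044t^2-7308t+10440) + (0)
Last nonzero remainder: 1044t^2-7308t+10440. Dividing through by 1044 gives the monic gcd t^2-7t+10.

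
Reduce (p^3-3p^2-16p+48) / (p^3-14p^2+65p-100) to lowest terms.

(p^2+p-12)/(p^2-10p+25)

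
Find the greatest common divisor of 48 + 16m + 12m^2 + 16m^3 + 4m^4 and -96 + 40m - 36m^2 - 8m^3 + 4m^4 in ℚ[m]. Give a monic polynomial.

6 - m + 2m^2 + m^3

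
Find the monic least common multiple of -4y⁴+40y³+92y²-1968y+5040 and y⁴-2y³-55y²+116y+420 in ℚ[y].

y⁵-8y⁴-43y³+446y²-276y-2520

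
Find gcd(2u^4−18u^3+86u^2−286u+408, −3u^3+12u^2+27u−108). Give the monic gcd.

u^2−7u+12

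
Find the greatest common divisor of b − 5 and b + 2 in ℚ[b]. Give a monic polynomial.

1

By polynomial division,
  b − 5 = (b + 2) + (−7)
  b + 2 = (−(1/7)b − 2/7)(−7) + (0)
The last nonzero remainder is the constant −7, so the polynomials are coprime and gcd = 1.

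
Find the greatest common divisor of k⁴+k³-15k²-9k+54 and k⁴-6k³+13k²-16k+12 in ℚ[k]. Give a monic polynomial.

k²-5k+6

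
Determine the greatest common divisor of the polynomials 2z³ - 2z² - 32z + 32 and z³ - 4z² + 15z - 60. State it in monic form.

z - 4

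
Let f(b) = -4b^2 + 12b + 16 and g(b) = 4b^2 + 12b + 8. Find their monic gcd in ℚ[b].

b + 1

Apply the Euclidean algorithm:
  -4b^2 + 12b + 16 = (-1)(4b^2 + 12b + 8) + (24b + 24)
  4b^2 + 12b + 8 = ((1/6)b + 1/3)(24b + 24) + (0)
Last nonzero remainder: 24b + 24. Dividing through by 24 gives the monic gcd b + 1.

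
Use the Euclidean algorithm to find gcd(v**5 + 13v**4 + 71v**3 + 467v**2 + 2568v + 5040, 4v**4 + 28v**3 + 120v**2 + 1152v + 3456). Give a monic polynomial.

Euclidean algorithm in ℚ[v]:
  v**5 + 13v**4 + 71v**3 + 467v**2 + 2568v + 5040 = ((1/4)v + 3/2)(4v**4 + 28v**3 + 120v**2 + 1152v + 3456) + (-v**3 - v**2 - 24v - 144)
  4v**4 + 28v**3 + 120v**2 + 1152v + 3456 = (-4v - 24)(-v**3 - v**2 - 24v - 144) + (0)
Last nonzero remainder: -v**3 - v**2 - 24v - 144. Dividing through by -1 gives the monic gcd v**3 + v**2 + 24v + 144.

v**3 + v**2 + 24v + 144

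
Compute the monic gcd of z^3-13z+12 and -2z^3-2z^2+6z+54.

z-3

By polynomial division,
  z^3-13z+12 = (-1/2)(-2z^3-2z^2+6z+54) + (-z^2-10z+39)
  -2z^3-2z^2+6z+54 = (2z-18)(-z^2-10z+39) + (-252z+756)
  -z^2-10z+39 = ((1/252)z+13/252)(-252z+756) + (0)
Last nonzero remainder: -252z+756. Dividing through by -252 gives the monic gcd z-3.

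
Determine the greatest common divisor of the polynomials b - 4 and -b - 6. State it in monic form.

Repeated division with remainder:
  b - 4 = (-1)(-b - 6) + (-10)
  -b - 6 = ((1/10)b + 3/5)(-10) + (0)
The last nonzero remainder is the constant -10, so the polynomials are coprime and gcd = 1.

1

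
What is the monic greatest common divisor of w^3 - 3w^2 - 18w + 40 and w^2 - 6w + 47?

Apply the Euclidean algorithm:
  w^3 - 3w^2 - 18w + 40 = (w + 3)(w^2 - 6w + 47) + (-47w - 101)
  w^2 - 6w + 47 = (-(1/47)w + 383/2209)(-47w - 101) + (142506/2209)
  -47w - 101 = (-(103823/142506)w - 223109/142506)(142506/2209) + (0)
The last nonzero remainder is the constant 142506/2209, so the polynomials are coprime and gcd = 1.

1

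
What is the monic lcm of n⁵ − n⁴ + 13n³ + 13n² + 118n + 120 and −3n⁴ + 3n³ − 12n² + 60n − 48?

Repeated division with remainder:
  n⁵ − n⁴ + 13n³ + 13n² + 118n + 120 = (−(1/3)n)(−3n⁴ + 3n³ − 12n² + 60n − 48) + (9n³ + 33n² + 102n + 120)
  −3n⁴ + 3n³ − 12n² + 60n − 48 = (−(1/3)n + 14/9)(9n³ + 33n² + 102n + 120) + (−(88/3)n² − (176/3)n − 704/3)
  9n³ + 33n² + 102n + 120 = (−(27/88)n − 45/88)(−(88/3)n² − (176/3)n − 704/3) + (0)
Last nonzero remainder: −(88/3)n² − (176/3)n − 704/3. Dividing through by −88/3 gives the monic gcd n² + 2n + 8.
Then lcm(f, g) = f·g / gcd(f, g); expanding and making the result monic gives the answer.

n⁷ − 4n⁶ + 18n⁵ − 28n⁴ + 105n³ − 208n² − 124n + 240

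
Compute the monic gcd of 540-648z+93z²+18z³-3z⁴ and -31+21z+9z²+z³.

Apply the Euclidean algorithm:
  -3z⁴+18z³+93z²-648z+540 = (-3z+45)(z³+9z²+21z-31) + (-249z²-1686z+1935)
  z³+9z²+21z-31 = (-(1/249)z-185/20667)(-249z²-1686z+1935) + ((94234/6889)z-94234/6889)
  -249z²-1686z+1935 = (-(1715361/94234)z-13330215/94234)((94234/6889)z-94234/6889) + (0)
Last nonzero remainder: (94234/6889)z-94234/6889. Dividing through by 94234/6889 gives the monic gcd z-1.

-1+z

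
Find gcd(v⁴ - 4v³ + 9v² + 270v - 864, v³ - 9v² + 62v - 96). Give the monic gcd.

v² - 7v + 48

Apply the Euclidean algorithm:
  v⁴ - 4v³ + 9v² + 270v - 864 = (v + 5)(v³ - 9v² + 62v - 96) + (-8v² + 56v - 384)
  v³ - 9v² + 62v - 96 = (-(1/8)v + 1/4)(-8v² + 56v - 384) + (0)
Last nonzero remainder: -8v² + 56v - 384. Dividing through by -8 gives the monic gcd v² - 7v + 48.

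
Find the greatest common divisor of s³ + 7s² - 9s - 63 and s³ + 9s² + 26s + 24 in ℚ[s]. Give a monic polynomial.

Apply the Euclidean algorithm:
  s³ + 7s² - 9s - 63 = (s³ + 9s² + 26s + 24) + (-2s² - 35s - 87)
  s³ + 9s² + 26s + 24 = (-(1/2)s + 17/4)(-2s² - 35s - 87) + ((525/4)s + 1575/4)
  -2s² - 35s - 87 = (-(8/525)s - 116/525)((525/4)s + 1575/4) + (0)
Last nonzero remainder: (525/4)s + 1575/4. Dividing through by 525/4 gives the monic gcd s + 3.

s + 3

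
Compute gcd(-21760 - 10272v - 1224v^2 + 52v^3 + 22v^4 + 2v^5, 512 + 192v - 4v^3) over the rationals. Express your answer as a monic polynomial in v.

-32 - 4v + v^2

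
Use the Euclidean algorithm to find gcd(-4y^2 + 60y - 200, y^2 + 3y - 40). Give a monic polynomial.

Apply the Euclidean algorithm:
  -4y^2 + 60y - 200 = (-4)(y^2 + 3y - 40) + (72y - 360)
  y^2 + 3y - 40 = ((1/72)y + 1/9)(72y - 360) + (0)
Last nonzero remainder: 72y - 360. Dividing through by 72 gives the monic gcd y - 5.

y - 5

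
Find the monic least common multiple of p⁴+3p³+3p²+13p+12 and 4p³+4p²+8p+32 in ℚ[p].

p⁵+5p⁴+9p³+19p²+38p+24

By polynomial division,
  p⁴+3p³+3p²+13p+12 = ((1/4)p+1/2)(4p³+4p²+8p+32) + (-p²+p-4)
  4p³+4p²+8p+32 = (-4p-8)(-p²+p-4) + (0)
Last nonzero remainder: -p²+p-4. Dividing through by -1 gives the monic gcd p²-p+4.
Then lcm(f, g) = f·g / gcd(f, g); expanding and making the result monic gives the answer.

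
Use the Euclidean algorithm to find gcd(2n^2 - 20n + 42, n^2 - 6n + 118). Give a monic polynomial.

1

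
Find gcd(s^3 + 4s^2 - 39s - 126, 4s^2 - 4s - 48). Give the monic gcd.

Euclidean algorithm in ℚ[s]:
  s^3 + 4s^2 - 39s - 126 = ((1/4)s + 5/4)(4s^2 - 4s - 48) + (-22s - 66)
  4s^2 - 4s - 48 = (-(2/11)s + 8/11)(-22s - 66) + (0)
Last nonzero remainder: -22s - 66. Dividing through by -22 gives the monic gcd s + 3.

s + 3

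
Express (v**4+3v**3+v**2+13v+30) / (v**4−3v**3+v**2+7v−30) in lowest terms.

Apply the Euclidean algorithm:
  v**4+3v**3+v**2+13v+30 = (v**4−3v**3+v**2+7v−30) + (6v**3+6v+60)
  v**4−3v**3+v**2+7v−30 = ((1/6)v−1/2)(6v**3+6v+60) + (0)
Last nonzero remainder: 6v**3+6v+60. Dividing through by 6 gives the monic gcd v**3+v+10.
Cancel v**3+v+10 from numerator and denominator to get the reduced form.

(v+3)/(v−3)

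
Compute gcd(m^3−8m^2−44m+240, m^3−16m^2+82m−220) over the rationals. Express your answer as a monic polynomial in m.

m−10

Apply the Euclidean algorithm:
  m^3−8m^2−44m+240 = (m^3−16m^2+82m−220) + (8m^2−126m+460)
  m^3−16m^2+82m−220 = ((1/8)m−1/32)(8m^2−126m+460) + ((329/16)m−1645/8)
  8m^2−126m+460 = ((128/329)m−736/329)((329/16)m−1645/8) + (0)
Last nonzero remainder: (329/16)m−1645/8. Dividing through by 329/16 gives the monic gcd m−10.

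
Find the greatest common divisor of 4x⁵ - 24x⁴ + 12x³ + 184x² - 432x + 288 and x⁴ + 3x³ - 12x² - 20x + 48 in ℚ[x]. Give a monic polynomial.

x³ - x² - 8x + 12

Apply the Euclidean algorithm:
  4x⁵ - 24x⁴ + 12x³ + 184x² - 432x + 288 = (4x - 36)(x⁴ + 3x³ - 12x² - 20x + 48) + (168x³ - 168x² - 1344x + 2016)
  x⁴ + 3x³ - 12x² - 20x + 48 = ((1/168)x + 1/42)(168x³ - 168x² - 1344x + 2016) + (0)
Last nonzero remainder: 168x³ - 168x² - 1344x + 2016. Dividing through by 168 gives the monic gcd x³ - x² - 8x + 12.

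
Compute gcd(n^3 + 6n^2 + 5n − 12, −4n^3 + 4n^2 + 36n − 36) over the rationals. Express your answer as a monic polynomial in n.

Apply the Euclidean algorithm:
  n^3 + 6n^2 + 5n − 12 = (−1/4)(−4n^3 + 4n^2 + 36n − 36) + (7n^2 + 14n − 21)
  −4n^3 + 4n^2 + 36n − 36 = (−(4/7)n + 12/7)(7n^2 + 14n − 21) + (0)
Last nonzero remainder: 7n^2 + 14n − 21. Dividing through by 7 gives the monic gcd n^2 + 2n − 3.

n^2 + 2n − 3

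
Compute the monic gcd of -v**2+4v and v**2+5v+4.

Repeated division with remainder:
  -v**2+4v = (-1)(v**2+5v+4) + (9v+4)
  v**2+5v+4 = ((1/9)v+41/81)(9v+4) + (160/81)
  9v+4 = ((729/160)v+81/40)(160/81) + (0)
The last nonzero remainder is the constant 160/81, so the polynomials are coprime and gcd = 1.

1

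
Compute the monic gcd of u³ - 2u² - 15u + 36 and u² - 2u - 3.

Apply the Euclidean algorithm:
  u³ - 2u² - 15u + 36 = (u)(u² - 2u - 3) + (-12u + 36)
  u² - 2u - 3 = (-(1/12)u - 1/12)(-12u + 36) + (0)
Last nonzero remainder: -12u + 36. Dividing through by -12 gives the monic gcd u - 3.

u - 3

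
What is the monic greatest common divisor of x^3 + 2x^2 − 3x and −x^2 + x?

Apply the Euclidean algorithm:
  x^3 + 2x^2 − 3x = (−x − 3)(−x^2 + x) + (0)
Last nonzero remainder: −x^2 + x. Dividing through by −1 gives the monic gcd x^2 − x.

x^2 − x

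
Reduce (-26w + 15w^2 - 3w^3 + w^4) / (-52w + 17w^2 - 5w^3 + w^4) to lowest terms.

(-2 + w)/(-4 + w)

Euclidean algorithm in ℚ[w]:
  w^4 - 3w^3 + 15w^2 - 26w = (w^4 - 5w^3 + 17w^2 - 52w) + (2w^3 - 2w^2 + 26w)
  w^4 - 5w^3 + 17w^2 - 52w = ((1/2)w - 2)(2w^3 - 2w^2 + 26w) + (0)
Last nonzero remainder: 2w^3 - 2w^2 + 26w. Dividing through by 2 gives the monic gcd w^3 - w^2 + 13w.
Cancel w^3 - w^2 + 13w from numerator and denominator to get the reduced form.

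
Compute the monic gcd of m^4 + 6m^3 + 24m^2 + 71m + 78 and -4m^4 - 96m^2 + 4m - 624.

m^2 + m + 13

Apply the Euclidean algorithm:
  m^4 + 6m^3 + 24m^2 + 71m + 78 = (-1/4)(-4m^4 - 96m^2 + 4m - 624) + (6m^3 + 72m - 78)
  -4m^4 - 96m^2 + 4m - 624 = (-(2/3)m)(6m^3 + 72m - 78) + (-48m^2 - 48m - 624)
  6m^3 + 72m - 78 = (-(1/8)m + 1/8)(-48m^2 - 48m - 624) + (0)
Last nonzero remainder: -48m^2 - 48m - 624. Dividing through by -48 gives the monic gcd m^2 + m + 13.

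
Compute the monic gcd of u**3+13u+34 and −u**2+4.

Repeated division with remainder:
  u**3+13u+34 = (−u)(−u**2+4) + (17u+34)
  −u**2+4 = (−(1/17)u+2/17)(17u+34) + (0)
Last nonzero remainder: 17u+34. Dividing through by 17 gives the monic gcd u+2.

u+2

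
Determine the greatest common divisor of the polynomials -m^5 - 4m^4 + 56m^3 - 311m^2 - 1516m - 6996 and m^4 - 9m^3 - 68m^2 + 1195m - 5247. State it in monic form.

m^3 - 68m + 583

By polynomial division,
  -m^5 - 4m^4 + 56m^3 - 311m^2 - 1516m - 6996 = (-m - 13)(m^4 - 9m^3 - 68m^2 + 1195m - 5247) + (-129m^3 + 8772m - 75207)
  m^4 - 9m^3 - 68m^2 + 1195m - 5247 = (-(1/129)m + 3/43)(-129m^3 + 8772m - 75207) + (0)
Last nonzero remainder: -129m^3 + 8772m - 75207. Dividing through by -129 gives the monic gcd m^3 - 68m + 583.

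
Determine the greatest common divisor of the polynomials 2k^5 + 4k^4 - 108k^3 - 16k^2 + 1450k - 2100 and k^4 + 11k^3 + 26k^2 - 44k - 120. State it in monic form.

k^2 + 3k - 10

Repeated division with remainder:
  2k^5 + 4k^4 - 108k^3 - 16k^2 + 1450k - 2100 = (2k - 18)(k^4 + 11k^3 + 26k^2 - 44k - 120) + (38k^3 + 540k^2 + 898k - 4260)
  k^4 + 11k^3 + 26k^2 - 44k - 120 = ((1/38)k - 61/722)(38k^3 + 540k^2 + 898k - 4260) + ((17325/361)k^2 + (51975/361)k - 173250/361)
  38k^3 + 540k^2 + 898k - 4260 = ((13718/17325)k + 51262/5775)((17325/361)k^2 + (51975/361)k - 173250/361) + (0)
Last nonzero remainder: (17325/361)k^2 + (51975/361)k - 173250/361. Dividing through by 17325/361 gives the monic gcd k^2 + 3k - 10.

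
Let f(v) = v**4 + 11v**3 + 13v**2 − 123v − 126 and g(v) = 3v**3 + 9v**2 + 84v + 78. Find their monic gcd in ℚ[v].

Repeated division with remainder:
  v**4 + 11v**3 + 13v**2 − 123v − 126 = ((1/3)v + 8/3)(3v**3 + 9v**2 + 84v + 78) + (−39v**2 − 373v − 334)
  3v**3 + 9v**2 + 84v + 78 = (−(1/13)v + 256/507)(−39v**2 − 373v − 334) + ((125050/507)v + 125050/507)
  −39v**2 − 373v − 334 = (−(19773/125050)v − 84669/62525)((125050/507)v + 125050/507) + (0)
Last nonzero remainder: (125050/507)v + 125050/507. Dividing through by 125050/507 gives the monic gcd v + 1.

v + 1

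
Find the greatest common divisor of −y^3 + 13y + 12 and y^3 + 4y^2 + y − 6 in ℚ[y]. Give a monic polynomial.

y + 3

Repeated division with remainder:
  −y^3 + 13y + 12 = (−1)(y^3 + 4y^2 + y − 6) + (4y^2 + 14y + 6)
  y^3 + 4y^2 + y − 6 = ((1/4)y + 1/8)(4y^2 + 14y + 6) + (−(9/4)y − 27/4)
  4y^2 + 14y + 6 = (−(16/9)y − 8/9)(−(9/4)y − 27/4) + (0)
Last nonzero remainder: −(9/4)y − 27/4. Dividing through by −9/4 gives the monic gcd y + 3.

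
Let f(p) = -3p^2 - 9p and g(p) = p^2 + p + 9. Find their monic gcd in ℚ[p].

1

By polynomial division,
  -3p^2 - 9p = (-3)(p^2 + p + 9) + (-6p + 27)
  p^2 + p + 9 = (-(1/6)p - 11/12)(-6p + 27) + (135/4)
  -6p + 27 = (-(8/45)p + 4/5)(135/4) + (0)
The last nonzero remainder is the constant 135/4, so the polynomials are coprime and gcd = 1.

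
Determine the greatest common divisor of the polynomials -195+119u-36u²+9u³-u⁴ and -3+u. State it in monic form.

-3+u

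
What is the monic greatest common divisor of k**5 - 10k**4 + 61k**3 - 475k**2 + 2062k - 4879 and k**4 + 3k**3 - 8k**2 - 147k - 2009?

k**3 - 4k**2 + 20k - 287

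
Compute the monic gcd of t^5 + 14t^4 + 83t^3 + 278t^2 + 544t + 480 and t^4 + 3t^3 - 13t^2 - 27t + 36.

t^2 + 7t + 12

Apply the Euclidean algorithm:
  t^5 + 14t^4 + 83t^3 + 278t^2 + 544t + 480 = (t + 11)(t^4 + 3t^3 - 13t^2 - 27t + 36) + (63t^3 + 448t^2 + 805t + 84)
  t^4 + 3t^3 - 13t^2 - 27t + 36 = ((1/63)t - 37/567)(63t^3 + 448t^2 + 805t + 84) + ((280/81)t^2 + (1960/81)t + 1120/27)
  63t^3 + 448t^2 + 805t + 84 = ((729/40)t + 81/40)((280/81)t^2 + (1960/81)t + 1120/27) + (0)
Last nonzero remainder: (280/81)t^2 + (1960/81)t + 1120/27. Dividing through by 280/81 gives the monic gcd t^2 + 7t + 12.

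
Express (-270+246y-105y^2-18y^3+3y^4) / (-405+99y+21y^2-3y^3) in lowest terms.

Apply the Euclidean algorithm:
  3y^4-18y^3-105y^2+246y-270 = (-y-1)(-3y^3+21y^2+99y-405) + (15y^2-60y-675)
  -3y^3+21y^2+99y-405 = (-(1/5)y+3/5)(15y^2-60y-675) + (0)
Last nonzero remainder: 15y^2-60y-675. Dividing through by 15 gives the monic gcd y^2-4y-45.
Cancel y^2-4y-45 from numerator and denominator to get the reduced form.

(-2+2y-y^2)/(-3+y)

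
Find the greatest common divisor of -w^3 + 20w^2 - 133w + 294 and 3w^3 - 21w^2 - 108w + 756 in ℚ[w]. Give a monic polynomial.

w^2 - 13w + 42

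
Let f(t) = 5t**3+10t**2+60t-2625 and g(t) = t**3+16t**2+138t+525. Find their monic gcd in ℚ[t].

t**2+9t+75

Apply the Euclidean algorithm:
  5t**3+10t**2+60t-2625 = (5)(t**3+16t**2+138t+525) + (-70t**2-630t-5250)
  t**3+16t**2+138t+525 = (-(1/70)t-1/10)(-70t**2-630t-5250) + (0)
Last nonzero remainder: -70t**2-630t-5250. Dividing through by -70 gives the monic gcd t**2+9t+75.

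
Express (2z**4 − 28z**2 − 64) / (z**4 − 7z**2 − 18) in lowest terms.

(2z**2 − 32)/(z**2 − 9)

Euclidean algorithm in ℚ[z]:
  2z**4 − 28z**2 − 64 = (2)(z**4 − 7z**2 − 18) + (−14z**2 − 28)
  z**4 − 7z**2 − 18 = (−(1/14)z**2 + 9/14)(−14z**2 − 28) + (0)
Last nonzero remainder: −14z**2 − 28. Dividing through by −14 gives the monic gcd z**2 + 2.
Cancel z**2 + 2 from numerator and denominator to get the reduced form.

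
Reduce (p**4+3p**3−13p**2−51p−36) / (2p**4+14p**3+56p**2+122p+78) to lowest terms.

Apply the Euclidean algorithm:
  p**4+3p**3−13p**2−51p−36 = (1/2)(2p**4+14p**3+56p**2+122p+78) + (−4p**3−41p**2−112p−75)
  2p**4+14p**3+56p**2+122p+78 = (−(1/2)p+13/8)(−4p**3−41p**2−112p−75) + ((533/8)p**2+(533/2)p+1599/8)
  −4p**3−41p**2−112p−75 = (−(32/533)p−200/533)((533/8)p**2+(533/2)p+1599/8) + (0)
Last nonzero remainder: (533/8)p**2+(533/2)p+1599/8. Dividing through by 533/8 gives the monic gcd p**2+4p+3.
Cancel p**2+4p+3 from numerator and denominator to get the reduced form.

(p**2−p−12)/(2p**2+6p+26)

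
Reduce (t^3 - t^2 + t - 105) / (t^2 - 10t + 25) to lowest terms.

(t^2 + 4t + 21)/(t - 5)

Repeated division with remainder:
  t^3 - t^2 + t - 105 = (t + 9)(t^2 - 10t + 25) + (66t - 330)
  t^2 - 10t + 25 = ((1/66)t - 5/66)(66t - 330) + (0)
Last nonzero remainder: 66t - 330. Dividing through by 66 gives the monic gcd t - 5.
Cancel t - 5 from numerator and denominator to get the reduced form.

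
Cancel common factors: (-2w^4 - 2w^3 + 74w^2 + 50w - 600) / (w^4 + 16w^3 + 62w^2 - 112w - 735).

Euclidean algorithm in ℚ[w]:
  -2w^4 - 2w^3 + 74w^2 + 50w - 600 = (-2)(w^4 + 16w^3 + 62w^2 - 112w - 735) + (30w^3 + 198w^2 - 174w - 2070)
  w^4 + 16w^3 + 62w^2 - 112w - 735 = ((1/30)w + 47/150)(30w^3 + 198w^2 - 174w - 2070) + ((144/25)w^2 + (288/25)w - 432/5)
  30w^3 + 198w^2 - 174w - 2070 = ((125/24)w + 575/24)((144/25)w^2 + (288/25)w - 432/5) + (0)
Last nonzero remainder: (144/25)w^2 + (288/25)w - 432/5. Dividing through by 144/25 gives the monic gcd w^2 + 2w - 15.
Cancel w^2 + 2w - 15 from numerator and denominator to get the reduced form.

(-2w^2 + 2w + 40)/(w^2 + 14w + 49)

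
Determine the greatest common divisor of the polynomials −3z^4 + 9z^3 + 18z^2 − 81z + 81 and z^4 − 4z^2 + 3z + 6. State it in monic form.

Euclidean algorithm in ℚ[z]:
  −3z^4 + 9z^3 + 18z^2 − 81z + 81 = (−3)(z^4 − 4z^2 + 3z + 6) + (9z^3 + 6z^2 − 72z + 99)
  z^4 − 4z^2 + 3z + 6 = ((1/9)z − 2/27)(9z^3 + 6z^2 − 72z + 99) + ((40/9)z^2 − (40/3)z + 40/3)
  9z^3 + 6z^2 − 72z + 99 = ((81/40)z + 297/40)((40/9)z^2 − (40/3)z + 40/3) + (0)
Last nonzero remainder: (40/9)z^2 − (40/3)z + 40/3. Dividing through by 40/9 gives the monic gcd z^2 − 3z + 3.

z^2 − 3z + 3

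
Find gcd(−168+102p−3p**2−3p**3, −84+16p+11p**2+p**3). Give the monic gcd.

−14+5p+p**2

Euclidean algorithm in ℚ[p]:
  −3p**3−3p**2+102p−168 = (−3)(p**3+11p**2+16p−84) + (30p**2+150p−420)
  p**3+11p**2+16p−84 = ((1/30)p+1/5)(30p**2+150p−420) + (0)
Last nonzero remainder: 30p**2+150p−420. Dividing through by 30 gives the monic gcd p**2+5p−14.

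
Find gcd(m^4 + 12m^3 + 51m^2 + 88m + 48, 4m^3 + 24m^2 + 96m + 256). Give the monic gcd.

Apply the Euclidean algorithm:
  m^4 + 12m^3 + 51m^2 + 88m + 48 = ((1/4)m + 3/2)(4m^3 + 24m^2 + 96m + 256) + (-9m^2 - 120m - 336)
  4m^3 + 24m^2 + 96m + 256 = (-(4/9)m + 88/27)(-9m^2 - 120m - 336) + ((3040/9)m + 12160/9)
  -9m^2 - 120m - 336 = (-(81/3040)m - 189/760)((3040/9)m + 12160/9) + (0)
Last nonzero remainder: (3040/9)m + 12160/9. Dividing through by 3040/9 gives the monic gcd m + 4.

m + 4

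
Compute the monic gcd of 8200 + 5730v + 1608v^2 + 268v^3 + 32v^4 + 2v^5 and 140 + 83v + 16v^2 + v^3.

20 + 9v + v^2

Apply the Euclidean algorithm:
  2v^5 + 32v^4 + 268v^3 + 1608v^2 + 5730v + 8200 = (2v^2 + 102)(v^3 + 16v^2 + 83v + 140) + (−304v^2 − 2736v − 6080)
  v^3 + 16v^2 + 83v + 140 = (−(1/304)v − 7/304)(−304v^2 − 2736v − 6080) + (0)
Last nonzero remainder: −304v^2 − 2736v − 6080. Dividing through by −304 gives the monic gcd v^2 + 9v + 20.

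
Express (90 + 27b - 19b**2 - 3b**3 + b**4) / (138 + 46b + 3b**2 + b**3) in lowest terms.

Euclidean algorithm in ℚ[b]:
  b**4 - 3b**3 - 19b**2 + 27b + 90 = (b - 6)(b**3 + 3b**2 + 46b + 138) + (-47b**2 + 165b + 918)
  b**3 + 3b**2 + 46b + 138 = (-(1/47)b - 306/2209)(-47b**2 + 165b + 918) + ((195250/2209)b + 585750/2209)
  -47b**2 + 165b + 918 = (-(103823/195250)b + 337977/97625)((195250/2209)b + 585750/2209) + (0)
Last nonzero remainder: (195250/2209)b + 585750/2209. Dividing through by 195250/2209 gives the monic gcd b + 3.
Cancel b + 3 from numerator and denominator to get the reduced form.

(30 - b - 6b**2 + b**3)/(46 + b**2)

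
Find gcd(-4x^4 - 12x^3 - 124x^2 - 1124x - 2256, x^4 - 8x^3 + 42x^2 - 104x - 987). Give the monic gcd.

Apply the Euclidean algorithm:
  -4x^4 - 12x^3 - 124x^2 - 1124x - 2256 = (-4)(x^4 - 8x^3 + 42x^2 - 104x - 987) + (-44x^3 + 44x^2 - 1540x - 6204)
  x^4 - 8x^3 + 42x^2 - 104x - 987 = (-(1/44)x + 7/44)(-44x^3 + 44x^2 - 1540x - 6204) + (0)
Last nonzero remainder: -44x^3 + 44x^2 - 1540x - 6204. Dividing through by -44 gives the monic gcd x^3 - x^2 + 35x + 141.

x^3 - x^2 + 35x + 141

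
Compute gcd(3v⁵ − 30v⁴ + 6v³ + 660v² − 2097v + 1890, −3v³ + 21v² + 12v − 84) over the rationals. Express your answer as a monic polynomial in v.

v² − 9v + 14

Repeated division with remainder:
  3v⁵ − 30v⁴ + 6v³ + 660v² − 2097v + 1890 = (−v² + 3v + 15)(−3v³ + 21v² + 12v − 84) + (225v² − 2025v + 3150)
  −3v³ + 21v² + 12v − 84 = (−(1/75)v − 2/75)(225v² − 2025v + 3150) + (0)
Last nonzero remainder: 225v² − 2025v + 3150. Dividing through by 225 gives the monic gcd v² − 9v + 14.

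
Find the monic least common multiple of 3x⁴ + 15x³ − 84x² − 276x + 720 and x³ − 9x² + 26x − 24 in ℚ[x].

x⁵ + 2x⁴ − 43x³ − 8x² + 516x − 720

Euclidean algorithm in ℚ[x]:
  3x⁴ + 15x³ − 84x² − 276x + 720 = (3x + 42)(x³ − 9x² + 26x − 24) + (216x² − 1296x + 1728)
  x³ − 9x² + 26x − 24 = ((1/216)x − 1/72)(216x² − 1296x + 1728) + (0)
Last nonzero remainder: 216x² − 1296x + 1728. Dividing through by 216 gives the monic gcd x² − 6x + 8.
Then lcm(f, g) = f·g / gcd(f, g); expanding and making the result monic gives the answer.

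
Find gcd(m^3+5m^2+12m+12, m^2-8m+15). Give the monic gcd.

Apply the Euclidean algorithm:
  m^3+5m^2+12m+12 = (m+13)(m^2-8m+15) + (101m-183)
  m^2-8m+15 = ((1/101)m-625/10201)(101m-183) + (38640/10201)
  101m-183 = ((1030301/38640)m-622261/12880)(38640/10201) + (0)
The last nonzero remainder is the constant 38640/10201, so the polynomials are coprime and gcd = 1.

1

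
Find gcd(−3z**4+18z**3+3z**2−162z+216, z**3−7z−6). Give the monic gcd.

z−3

Apply the Euclidean algorithm:
  −3z**4+18z**3+3z**2−162z+216 = (−3z+18)(z**3−7z−6) + (−18z**2−54z+324)
  z**3−7z−6 = (−(1/18)z+1/6)(−18z**2−54z+324) + (20z−60)
  −18z**2−54z+324 = (−(9/10)z−27/5)(20z−60) + (0)
Last nonzero remainder: 20z−60. Dividing through by 20 gives the monic gcd z−3.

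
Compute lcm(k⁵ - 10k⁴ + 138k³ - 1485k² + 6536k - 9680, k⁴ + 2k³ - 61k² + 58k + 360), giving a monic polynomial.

k⁷ + k⁶ + 46k⁵ - 147k⁴ - 7315k³ + 35486k² + 11168k - 174240

Euclidean algorithm in ℚ[k]:
  k⁵ - 10k⁴ + 138k³ - 1485k² + 6536k - 9680 = (k - 12)(k⁴ + 2k³ - 61k² + 58k + 360) + (223k³ - 2275k² + 6872k - 5360)
  k⁴ + 2k³ - 61k² + 58k + 360 = ((1/223)k + 2721/49729)(223k³ - 2275k² + 6872k - 5360) + ((1624350/49729)k² - (14619150/49729)k + 32487000/49729)
  223k³ - 2275k² + 6872k - 5360 = ((11089567/1624350)k - 6663686/812175)((1624350/49729)k² - (14619150/49729)k + 32487000/49729) + (0)
Last nonzero remainder: (1624350/49729)k² - (14619150/49729)k + 32487000/49729. Dividing through by 1624350/49729 gives the monic gcd k² - 9k + 20.
Then lcm(f, g) = f·g / gcd(f, g); expanding and making the result monic gives the answer.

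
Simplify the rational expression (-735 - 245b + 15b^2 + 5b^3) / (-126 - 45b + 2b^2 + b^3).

(35 + 5b)/(6 + b)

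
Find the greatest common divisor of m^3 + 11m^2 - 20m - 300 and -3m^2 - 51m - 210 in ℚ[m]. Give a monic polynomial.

m + 10

Euclidean algorithm in ℚ[m]:
  m^3 + 11m^2 - 20m - 300 = (-(1/3)m + 2)(-3m^2 - 51m - 210) + (12m + 120)
  -3m^2 - 51m - 210 = (-(1/4)m - 7/4)(12m + 120) + (0)
Last nonzero remainder: 12m + 120. Dividing through by 12 gives the monic gcd m + 10.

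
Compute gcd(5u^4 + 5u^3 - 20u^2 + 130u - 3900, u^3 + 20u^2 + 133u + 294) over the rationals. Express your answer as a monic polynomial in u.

Repeated division with remainder:
  5u^4 + 5u^3 - 20u^2 + 130u - 3900 = (5u - 95)(u^3 + 20u^2 + 133u + 294) + (1215u^2 + 11295u + 24030)
  u^3 + 20u^2 + 133u + 294 = ((1/1215)u + 289/32805)(1215u^2 + 11295u + 24030) + ((10000/729)u + 20000/243)
  1215u^2 + 11295u + 24030 = ((177147/2000)u + 583929/2000)((10000/729)u + 20000/243) + (0)
Last nonzero remainder: (10000/729)u + 20000/243. Dividing through by 10000/729 gives the monic gcd u + 6.

u + 6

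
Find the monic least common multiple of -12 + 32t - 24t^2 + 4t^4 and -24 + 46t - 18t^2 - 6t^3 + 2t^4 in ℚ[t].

By polynomial division,
  4t^4 - 24t^2 + 32t - 12 = (2)(2t^4 - 6t^3 - 18t^2 + 46t - 24) + (12t^3 + 12t^2 - 60t + 36)
  2t^4 - 6t^3 - 18t^2 + 46t - 24 = ((1/6)t - 2/3)(12t^3 + 12t^2 - 60t + 36) + (0)
Last nonzero remainder: 12t^3 + 12t^2 - 60t + 36. Dividing through by 12 gives the monic gcd t^3 + t^2 - 5t + 3.
Then lcm(f, g) = f·g / gcd(f, g); expanding and making the result monic gives the answer.

12 - 35t + 32t^2 - 6t^3 - 4t^4 + t^5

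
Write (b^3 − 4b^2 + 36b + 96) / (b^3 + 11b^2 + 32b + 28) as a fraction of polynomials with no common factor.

(b^2 − 6b + 48)/(b^2 + 9b + 14)

By polynomial division,
  b^3 − 4b^2 + 36b + 96 = (b^3 + 11b^2 + 32b + 28) + (−15b^2 + 4b + 68)
  b^3 + 11b^2 + 32b + 28 = (−(1/15)b − 169/225)(−15b^2 + 4b + 68) + ((8896/225)b + 17792/225)
  −15b^2 + 4b + 68 = (−(3375/8896)b + 3825/4448)((8896/225)b + 17792/225) + (0)
Last nonzero remainder: (8896/225)b + 17792/225. Dividing through by 8896/225 gives the monic gcd b + 2.
Cancel b + 2 from numerator and denominator to get the reduced form.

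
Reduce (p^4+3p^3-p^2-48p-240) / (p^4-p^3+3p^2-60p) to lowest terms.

(p+4)/(p)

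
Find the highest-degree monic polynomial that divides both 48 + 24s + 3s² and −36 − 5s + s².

4 + s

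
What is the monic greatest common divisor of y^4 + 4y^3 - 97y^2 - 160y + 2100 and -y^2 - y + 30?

By polynomial division,
  y^4 + 4y^3 - 97y^2 - 160y + 2100 = (-y^2 - 3y + 70)(-y^2 - y + 30) + (0)
Last nonzero remainder: -y^2 - y + 30. Dividing through by -1 gives the monic gcd y^2 + y - 30.

y^2 + y - 30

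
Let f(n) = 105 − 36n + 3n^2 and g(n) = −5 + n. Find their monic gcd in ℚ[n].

−5 + n

Euclidean algorithm in ℚ[n]:
  3n^2 − 36n + 105 = (3n − 21)(n − 5) + (0)
The last nonzero remainder n − 5 is already monic.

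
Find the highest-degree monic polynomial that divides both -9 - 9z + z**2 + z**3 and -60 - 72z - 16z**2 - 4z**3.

1 + z

By polynomial division,
  z**3 + z**2 - 9z - 9 = (-1/4)(-4z**3 - 16z**2 - 72z - 60) + (-3z**2 - 27z - 24)
  -4z**3 - 16z**2 - 72z - 60 = ((4/3)z - 20/3)(-3z**2 - 27z - 24) + (-220z - 220)
  -3z**2 - 27z - 24 = ((3/220)z + 6/55)(-220z - 220) + (0)
Last nonzero remainder: -220z - 220. Dividing through by -220 gives the monic gcd z + 1.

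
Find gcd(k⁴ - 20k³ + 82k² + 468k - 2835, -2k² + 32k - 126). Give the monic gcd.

k² - 16k + 63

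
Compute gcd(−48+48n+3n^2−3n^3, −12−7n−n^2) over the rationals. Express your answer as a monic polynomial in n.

4+n

By polynomial division,
  −3n^3+3n^2+48n−48 = (3n−24)(−n^2−7n−12) + (−84n−336)
  −n^2−7n−12 = ((1/84)n+1/28)(−84n−336) + (0)
Last nonzero remainder: −84n−336. Dividing through by −84 gives the monic gcd n+4.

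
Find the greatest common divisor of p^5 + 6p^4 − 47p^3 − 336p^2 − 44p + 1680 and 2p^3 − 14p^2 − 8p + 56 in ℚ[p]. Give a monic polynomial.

Repeated division with remainder:
  p^5 + 6p^4 − 47p^3 − 336p^2 − 44p + 1680 = ((1/2)p^2 + (13/2)p + 24)(2p^3 − 14p^2 − 8p + 56) + (24p^2 − 216p + 336)
  2p^3 − 14p^2 − 8p + 56 = ((1/12)p + 1/6)(24p^2 − 216p + 336) + (0)
Last nonzero remainder: 24p^2 − 216p + 336. Dividing through by 24 gives the monic gcd p^2 − 9p + 14.

p^2 − 9p + 14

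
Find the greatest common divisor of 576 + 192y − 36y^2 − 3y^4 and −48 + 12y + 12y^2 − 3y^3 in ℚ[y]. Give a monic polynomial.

−8 − 2y + y^2

By polynomial division,
  −3y^4 − 36y^2 + 192y + 576 = (y + 4)(−3y^3 + 12y^2 + 12y − 48) + (−96y^2 + 192y + 768)
  −3y^3 + 12y^2 + 12y − 48 = ((1/32)y − 1/16)(−96y^2 + 192y + 768) + (0)
Last nonzero remainder: −96y^2 + 192y + 768. Dividing through by −96 gives the monic gcd y^2 − 2y − 8.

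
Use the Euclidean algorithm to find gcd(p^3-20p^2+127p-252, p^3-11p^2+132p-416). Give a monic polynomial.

p-4

Euclidean algorithm in ℚ[p]:
  p^3-20p^2+127p-252 = (p^3-11p^2+132p-416) + (-9p^2-5p+164)
  p^3-11p^2+132p-416 = (-(1/9)p+104/81)(-9p^2-5p+164) + ((12688/81)p-50752/81)
  -9p^2-5p+164 = (-(729/12688)p-3321/12688)((12688/81)p-50752/81) + (0)
Last nonzero remainder: (12688/81)p-50752/81. Dividing through by 12688/81 gives the monic gcd p-4.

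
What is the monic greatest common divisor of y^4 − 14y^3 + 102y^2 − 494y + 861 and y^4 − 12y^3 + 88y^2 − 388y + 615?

Repeated division with remainder:
  y^4 − 14y^3 + 102y^2 − 494y + 861 = (y^4 − 12y^3 + 88y^2 − 388y + 615) + (−2y^3 + 14y^2 − 106y + 246)
  y^4 − 12y^3 + 88y^2 − 388y + 615 = (−(1/2)y + 5/2)(−2y^3 + 14y^2 − 106y + 246) + (0)
Last nonzero remainder: −2y^3 + 14y^2 − 106y + 246. Dividing through by −2 gives the monic gcd y^3 − 7y^2 + 53y − 123.

y^3 − 7y^2 + 53y − 123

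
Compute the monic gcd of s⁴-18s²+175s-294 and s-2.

s-2

Euclidean algorithm in ℚ[s]:
  s⁴-18s²+175s-294 = (s³+2s²-14s+147)(s-2) + (0)
The last nonzero remainder s-2 is already monic.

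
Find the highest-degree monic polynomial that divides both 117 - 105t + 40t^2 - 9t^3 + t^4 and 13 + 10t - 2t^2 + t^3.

13 - 3t + t^2

By polynomial division,
  t^4 - 9t^3 + 40t^2 - 105t + 117 = (t - 7)(t^3 - 2t^2 + 10t + 13) + (16t^2 - 48t + 208)
  t^3 - 2t^2 + 10t + 13 = ((1/16)t + 1/16)(16t^2 - 48t + 208) + (0)
Last nonzero remainder: 16t^2 - 48t + 208. Dividing through by 16 gives the monic gcd t^2 - 3t + 13.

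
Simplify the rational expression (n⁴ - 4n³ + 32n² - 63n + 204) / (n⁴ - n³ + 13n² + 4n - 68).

Euclidean algorithm in ℚ[n]:
  n⁴ - 4n³ + 32n² - 63n + 204 = (n⁴ - n³ + 13n² + 4n - 68) + (-3n³ + 19n² - 67n + 272)
  n⁴ - n³ + 13n² + 4n - 68 = (-(1/3)n - 16/9)(-3n³ + 19n² - 67n + 272) + ((220/9)n² - (220/9)n + 3740/9)
  -3n³ + 19n² - 67n + 272 = (-(27/220)n + 36/55)((220/9)n² - (220/9)n + 3740/9) + (0)
Last nonzero remainder: (220/9)n² - (220/9)n + 3740/9. Dividing through by 220/9 gives the monic gcd n² - n + 17.
Cancel n² - n + 17 from numerator and denominator to get the reduced form.

(n² - 3n + 12)/(n² - 4)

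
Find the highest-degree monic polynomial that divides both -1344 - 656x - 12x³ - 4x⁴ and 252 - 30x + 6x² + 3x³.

6 + x

By polynomial division,
  -4x⁴ - 12x³ - 656x - 1344 = (-(4/3)x - 4/3)(3x³ + 6x² - 30x + 252) + (-32x² - 360x - 1008)
  3x³ + 6x² - 30x + 252 = (-(3/32)x + 111/128)(-32x² - 360x - 1008) + ((3003/16)x + 9009/8)
  -32x² - 360x - 1008 = (-(512/3003)x - 128/143)((3003/16)x + 9009/8) + (0)
Last nonzero remainder: (3003/16)x + 9009/8. Dividing through by 3003/16 gives the monic gcd x + 6.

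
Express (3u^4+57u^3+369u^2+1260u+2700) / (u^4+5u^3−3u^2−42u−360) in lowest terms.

(3u+30)/(u−4)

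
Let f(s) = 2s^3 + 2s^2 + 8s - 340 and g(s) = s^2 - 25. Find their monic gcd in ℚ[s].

s - 5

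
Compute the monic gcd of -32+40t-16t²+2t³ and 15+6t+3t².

1

Euclidean algorithm in ℚ[t]:
  2t³-16t²+40t-32 = ((2/3)t-20/3)(3t²+6t+15) + (70t+68)
  3t²+6t+15 = ((3/70)t+54/1225)(70t+68) + (14703/1225)
  70t+68 = ((85750/14703)t+83300/14703)(14703/1225) + (0)
The last nonzero remainder is the constant 14703/1225, so the polynomials are coprime and gcd = 1.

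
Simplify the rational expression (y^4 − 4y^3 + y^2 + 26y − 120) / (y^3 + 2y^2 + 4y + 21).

Repeated division with remainder:
  y^4 − 4y^3 + y^2 + 26y − 120 = (y − 6)(y^3 + 2y^2 + 4y + 21) + (9y^2 + 29y + 6)
  y^3 + 2y^2 + 4y + 21 = ((1/9)y − 11/81)(9y^2 + 29y + 6) + ((589/81)y + 589/27)
  9y^2 + 29y + 6 = ((729/589)y + 162/589)((589/81)y + 589/27) + (0)
Last nonzero remainder: (589/81)y + 589/27. Dividing through by 589/81 gives the monic gcd y + 3.
Cancel y + 3 from numerator and denominator to get the reduced form.

(y^3 − 7y^2 + 22y − 40)/(y^2 − y + 7)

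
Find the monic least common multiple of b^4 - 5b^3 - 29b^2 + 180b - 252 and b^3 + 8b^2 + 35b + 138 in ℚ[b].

b^6 - 3b^5 - 16b^4 + 7b^3 - 559b^2 + 3636b - 5796

By polynomial division,
  b^4 - 5b^3 - 29b^2 + 180b - 252 = (b - 13)(b^3 + 8b^2 + 35b + 138) + (40b^2 + 497b + 1542)
  b^3 + 8b^2 + 35b + 138 = ((1/40)b - 177/1600)(40b^2 + 497b + 1542) + ((82289/1600)b + 246867/800)
  40b^2 + 497b + 1542 = ((64000/82289)b + 411200/82289)((82289/1600)b + 246867/800) + (0)
Last nonzero remainder: (82289/1600)b + 246867/800. Dividing through by 82289/1600 gives the monic gcd b + 6.
Then lcm(f, g) = f·g / gcd(f, g); expanding and making the result monic gives the answer.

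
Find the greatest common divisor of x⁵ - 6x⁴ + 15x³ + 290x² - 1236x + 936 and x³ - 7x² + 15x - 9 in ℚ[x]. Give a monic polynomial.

Euclidean algorithm in ℚ[x]:
  x⁵ - 6x⁴ + 15x³ + 290x² - 1236x + 936 = (x² + x + 7)(x³ - 7x² + 15x - 9) + (333x² - 1332x + 999)
  x³ - 7x² + 15x - 9 = ((1/333)x - 1/111)(333x² - 1332x + 999) + (0)
Last nonzero remainder: 333x² - 1332x + 999. Dividing through by 333 gives the monic gcd x² - 4x + 3.

x² - 4x + 3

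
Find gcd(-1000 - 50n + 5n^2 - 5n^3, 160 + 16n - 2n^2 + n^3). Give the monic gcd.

40 - 6n + n^2

Euclidean algorithm in ℚ[n]:
  -5n^3 + 5n^2 - 50n - 1000 = (-5)(n^3 - 2n^2 + 16n + 160) + (-5n^2 + 30n - 200)
  n^3 - 2n^2 + 16n + 160 = (-(1/5)n - 4/5)(-5n^2 + 30n - 200) + (0)
Last nonzero remainder: -5n^2 + 30n - 200. Dividing through by -5 gives the monic gcd n^2 - 6n + 40.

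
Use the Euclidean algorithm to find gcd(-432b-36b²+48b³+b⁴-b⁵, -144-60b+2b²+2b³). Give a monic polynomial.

Repeated division with remainder:
  -b⁵+b⁴+48b³-36b²-432b = (-(1/2)b²+b+8)(2b³+2b²-60b-144) + (-64b²+192b+1152)
  2b³+2b²-60b-144 = (-(1/32)b-1/8)(-64b²+192b+1152) + (0)
Last nonzero remainder: -64b²+192b+1152. Dividing through by -64 gives the monic gcd b²-3b-18.

-18-3b+b²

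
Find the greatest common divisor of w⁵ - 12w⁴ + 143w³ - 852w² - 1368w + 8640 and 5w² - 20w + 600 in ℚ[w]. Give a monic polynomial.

w² - 4w + 120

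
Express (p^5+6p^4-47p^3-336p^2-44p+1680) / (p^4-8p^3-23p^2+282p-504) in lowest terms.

(p^3+7p^2+2p-40)/(p^2-7p+12)

Euclidean algorithm in ℚ[p]:
  p^5+6p^4-47p^3-336p^2-44p+1680 = (p+14)(p^4-8p^3-23p^2+282p-504) + (88p^3-296p^2-3488p+8736)
  p^4-8p^3-23p^2+282p-504 = ((1/88)p-51/968)(88p^3-296p^2-3488p+8736) + ((126/121)p^2-(126/121)p-5292/121)
  88p^3-296p^2-3488p+8736 = ((5324/63)p-12584/63)((126/121)p^2-(126/121)p-5292/121) + (0)
Last nonzero remainder: (126/121)p^2-(126/121)p-5292/121. Dividing through by 126/121 gives the monic gcd p^2-p-42.
Cancel p^2-p-42 from numerator and denominator to get the reduced form.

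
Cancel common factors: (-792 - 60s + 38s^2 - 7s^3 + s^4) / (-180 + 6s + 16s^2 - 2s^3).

Apply the Euclidean algorithm:
  s^4 - 7s^3 + 38s^2 - 60s - 792 = (-(1/2)s - 1/2)(-2s^3 + 16s^2 + 6s - 180) + (49s^2 - 147s - 882)
  -2s^3 + 16s^2 + 6s - 180 = (-(2/49)s + 10/49)(49s^2 - 147s - 882) + (0)
Last nonzero remainder: 49s^2 - 147s - 882. Dividing through by 49 gives the monic gcd s^2 - 3s - 18.
Cancel s^2 - 3s - 18 from numerator and denominator to get the reduced form.

(-44 + 4s - s^2)/(-10 + 2s)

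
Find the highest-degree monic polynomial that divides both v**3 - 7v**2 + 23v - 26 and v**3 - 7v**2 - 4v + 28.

Euclidean algorithm in ℚ[v]:
  v**3 - 7v**2 + 23v - 26 = (v**3 - 7v**2 - 4v + 28) + (27v - 54)
  v**3 - 7v**2 - 4v + 28 = ((1/27)v**2 - (5/27)v - 14/27)(27v - 54) + (0)
Last nonzero remainder: 27v - 54. Dividing through by 27 gives the monic gcd v - 2.

v - 2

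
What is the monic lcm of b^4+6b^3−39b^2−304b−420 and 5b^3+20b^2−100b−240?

By polynomial division,
  b^4+6b^3−39b^2−304b−420 = ((1/5)b+2/5)(5b^3+20b^2−100b−240) + (−27b^2−216b−324)
  5b^3+20b^2−100b−240 = (−(5/27)b+20/27)(−27b^2−216b−324) + (0)
Last nonzero remainder: −27b^2−216b−324. Dividing through by −27 gives the monic gcd b^2+8b+12.
Then lcm(f, g) = f·g / gcd(f, g); expanding and making the result monic gives the answer.

b^5+2b^4−63b^3−148b^2+796b+1680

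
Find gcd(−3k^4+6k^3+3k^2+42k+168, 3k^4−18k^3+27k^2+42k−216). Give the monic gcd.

Apply the Euclidean algorithm:
  −3k^4+6k^3+3k^2+42k+168 = (−1)(3k^4−18k^3+27k^2+42k−216) + (−12k^3+30k^2+84k−48)
  3k^4−18k^3+27k^2+42k−216 = (−(1/4)k+7/8)(−12k^3+30k^2+84k−48) + ((87/4)k^2−(87/2)k−174)
  −12k^3+30k^2+84k−48 = (−(16/29)k+8/29)((87/4)k^2−(87/2)k−174) + (0)
Last nonzero remainder: (87/4)k^2−(87/2)k−174. Dividing through by 87/4 gives the monic gcd k^2−2k−8.

k^2−2k−8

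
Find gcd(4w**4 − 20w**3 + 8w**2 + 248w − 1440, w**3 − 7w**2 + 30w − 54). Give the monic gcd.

w**2 − 4w + 18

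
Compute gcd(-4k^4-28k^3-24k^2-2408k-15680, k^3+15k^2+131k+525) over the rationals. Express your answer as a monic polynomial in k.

Apply the Euclidean algorithm:
  -4k^4-28k^3-24k^2-2408k-15680 = (-4k+32)(k^3+15k^2+131k+525) + (20k^2-4500k-32480)
  k^3+15k^2+131k+525 = ((1/20)k+12)(20k^2-4500k-32480) + (55755k+390285)
  20k^2-4500k-32480 = ((4/11151)k-928/11151)(55755k+390285) + (0)
Last nonzero remainder: 55755k+390285. Dividing through by 55755 gives the monic gcd k+7.

k+7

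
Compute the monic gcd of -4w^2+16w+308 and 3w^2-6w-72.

1

Apply the Euclidean algorithm:
  -4w^2+16w+308 = (-4/3)(3w^2-6w-72) + (8w+212)
  3w^2-6w-72 = ((3/8)w-171/16)(8w+212) + (8775/4)
  8w+212 = ((32/8775)w+848/8775)(8775/4) + (0)
The last nonzero remainder is the constant 8775/4, so the polynomials are coprime and gcd = 1.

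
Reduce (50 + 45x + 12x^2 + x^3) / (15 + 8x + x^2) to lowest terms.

(10 + 7x + x^2)/(3 + x)

By polynomial division,
  x^3 + 12x^2 + 45x + 50 = (x + 4)(x^2 + 8x + 15) + (−2x − 10)
  x^2 + 8x + 15 = (−(1/2)x − 3/2)(−2x − 10) + (0)
Last nonzero remainder: −2x − 10. Dividing through by −2 gives the monic gcd x + 5.
Cancel x + 5 from numerator and denominator to get the reduced form.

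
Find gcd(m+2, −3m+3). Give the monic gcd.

1

Repeated division with remainder:
  m+2 = (−1/3)(−3m+3) + (3)
  −3m+3 = (−m+1)(3) + (0)
The last nonzero remainder is the constant 3, so the polynomials are coprime and gcd = 1.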